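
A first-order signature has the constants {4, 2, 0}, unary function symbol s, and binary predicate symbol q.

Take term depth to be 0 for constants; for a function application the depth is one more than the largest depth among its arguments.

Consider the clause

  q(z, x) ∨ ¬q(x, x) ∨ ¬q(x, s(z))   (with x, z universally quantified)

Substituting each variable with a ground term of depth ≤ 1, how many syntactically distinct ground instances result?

Ground terms of depth ≤ 1:
  Write N_k for the number of ground terms of depth ≤ k. A term of depth ≤ k is either a constant or a function symbol applied to arguments of depth ≤ k−1, so N_k = 3 + N_{k-1}.
  N_0 = 3
  N_1 = 3 + 3 = 6
  Explicitly: 4, 2, 0, s(4), s(2), s(0).
So there are 6 ground terms available for substitution.
There are 2 variables to instantiate (x, z), each occurring in at least one literal, so different choices give different ground instances.
Number of ground instances = 6^2 = 36.

36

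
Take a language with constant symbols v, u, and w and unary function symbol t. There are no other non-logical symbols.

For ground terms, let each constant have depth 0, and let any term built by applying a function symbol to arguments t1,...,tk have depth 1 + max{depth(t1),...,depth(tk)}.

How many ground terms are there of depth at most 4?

15

Let N_k count ground terms of depth at most k. Each non-constant term of depth ≤ k is some function symbol applied to depth-≤(k−1) arguments, giving N_k = 3 + N_{k-1}.
N_0 = 3
N_1 = 3 + 3 = 6
N_2 = 3 + 6 = 9
N_3 = 3 + 9 = 12
N_4 = 3 + 12 = 15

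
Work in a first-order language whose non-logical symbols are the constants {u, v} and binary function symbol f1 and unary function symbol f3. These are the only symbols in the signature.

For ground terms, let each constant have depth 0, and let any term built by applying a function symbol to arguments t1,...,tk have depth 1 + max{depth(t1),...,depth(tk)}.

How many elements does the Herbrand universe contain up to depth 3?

5552

If N_k denotes the number of depth-≤k ground terms, the 2 constants give N_0 = 2, and each function symbol of arity r contributes N_{k-1}^r new terms at level k: N_k = 2 + N_{k-1}^2 + N_{k-1}.
N_0 = 2
N_1 = 2 + 2^2 + 2 = 8
N_2 = 2 + 8^2 + 8 = 74
N_3 = 2 + 74^2 + 74 = 5552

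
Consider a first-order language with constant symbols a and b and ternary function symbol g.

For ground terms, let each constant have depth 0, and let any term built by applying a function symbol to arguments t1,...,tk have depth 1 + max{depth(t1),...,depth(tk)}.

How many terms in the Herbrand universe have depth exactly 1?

8

Write N_k for the number of ground terms of depth ≤ k. A term of depth ≤ k is either a constant or a function symbol applied to arguments of depth ≤ k−1, so N_k = 2 + N_{k-1}^3.
N_0 = 2
N_1 = 2 + 2^3 = 10
Terms of depth exactly 1: N_1 − N_0 = 10 − 2 = 8.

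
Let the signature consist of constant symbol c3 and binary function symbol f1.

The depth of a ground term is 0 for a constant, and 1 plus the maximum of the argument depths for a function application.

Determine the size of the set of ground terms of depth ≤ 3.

26

Let N_k = |{terms of depth ≤ k}|. Then N_0 = 1 and N_k = 1 + N_{k-1}^2 for k ≥ 1 (one summand per function symbol, arity giving the exponent).
N_0 = 1
N_1 = 1 + 1^2 = 2
N_2 = 1 + 2^2 = 5
N_3 = 1 + 5^2 = 26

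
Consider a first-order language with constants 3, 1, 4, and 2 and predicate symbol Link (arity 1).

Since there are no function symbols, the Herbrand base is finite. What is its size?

4

With no function symbols, the Herbrand universe is just the 4 constants.
Ground atoms per predicate: Link: 4.
Herbrand base size = 4 = 4.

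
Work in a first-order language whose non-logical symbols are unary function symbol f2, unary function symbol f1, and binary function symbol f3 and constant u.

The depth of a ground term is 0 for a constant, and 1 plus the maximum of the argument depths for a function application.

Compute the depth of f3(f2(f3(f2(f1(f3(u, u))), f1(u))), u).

6

depth(f3(u, u)) = 1 + max(0, 0) = 1
depth(f1(f3(u, u))) = 1 + depth(f3(u, u)) = 1 + 1 = 2
depth(f2(f1(f3(u, u)))) = 1 + depth(f1(f3(u, u))) = 1 + 2 = 3
depth(f1(u)) = 1 + depth(u) = 1 + 0 = 1
depth(f3(f2(f1(f3(u, u))), f1(u))) = 1 + max(3, 1) = 4
depth(f2(f3(f2(f1(f3(u, u))), f1(u)))) = 1 + depth(f3(f2(f1(f3(u, u))), f1(u))) = 1 + 4 = 5
depth(f3(f2(f3(f2(f1(f3(u, u))), f1(u))), u)) = 1 + max(5, 0) = 6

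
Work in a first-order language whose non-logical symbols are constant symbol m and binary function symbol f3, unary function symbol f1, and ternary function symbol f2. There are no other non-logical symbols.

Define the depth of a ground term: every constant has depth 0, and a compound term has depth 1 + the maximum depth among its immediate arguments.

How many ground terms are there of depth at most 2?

Let N_k = |{terms of depth ≤ k}|. Then N_0 = 1 and N_k = 1 + N_{k-1}^2 + N_{k-1} + N_{k-1}^3 for k ≥ 1 (one summand per function symbol, arity giving the exponent).
N_0 = 1
N_1 = 1 + 1^2 + 1 + 1^3 = 4
N_2 = 1 + 4^2 + 4 + 4^3 = 85

85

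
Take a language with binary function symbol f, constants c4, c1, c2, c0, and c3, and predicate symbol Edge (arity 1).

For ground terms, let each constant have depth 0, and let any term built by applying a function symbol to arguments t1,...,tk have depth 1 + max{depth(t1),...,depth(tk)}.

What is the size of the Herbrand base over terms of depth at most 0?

5

First count ground terms of depth ≤ 0.
Let N_k = |{terms of depth ≤ k}|. Then N_0 = 5 and N_k = 5 + N_{k-1}^2 for k ≥ 1 (one summand per function symbol, arity giving the exponent).
N_0 = 5
So |H| = 5.
Ground atoms are formed by filling each argument slot of a predicate with a term from H, so an r-ary predicate gives |H|^r atoms:
  Edge: 5
Total ground atoms: 5.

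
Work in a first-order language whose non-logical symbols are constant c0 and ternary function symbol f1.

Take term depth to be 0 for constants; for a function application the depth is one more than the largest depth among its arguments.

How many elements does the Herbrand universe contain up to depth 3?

730

Let N_k count ground terms of depth at most k. Each non-constant term of depth ≤ k is some function symbol applied to depth-≤(k−1) arguments, giving N_k = 1 + N_{k-1}^3.
N_0 = 1
N_1 = 1 + 1^3 = 2
N_2 = 1 + 2^3 = 9
N_3 = 1 + 9^3 = 730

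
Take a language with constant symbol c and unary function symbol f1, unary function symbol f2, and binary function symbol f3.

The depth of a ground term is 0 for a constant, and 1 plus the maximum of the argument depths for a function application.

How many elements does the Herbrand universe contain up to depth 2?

Count level by level. With function symbols f1/1, f2/1, f3/2, the terms of depth ≤ k are the 1 constant together with each function applied to depth-≤(k−1) tuples, so N_k = 1 + N_{k-1} + N_{k-1} + N_{k-1}^2.
N_0 = 1
N_1 = 1 + 1 + 1 + 1^2 = 4
N_2 = 1 + 4 + 4 + 4^2 = 25

25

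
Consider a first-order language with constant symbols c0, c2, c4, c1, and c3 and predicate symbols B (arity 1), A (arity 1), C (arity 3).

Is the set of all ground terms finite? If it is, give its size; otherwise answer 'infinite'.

5

There are no function symbols, so every ground term is one of the 5 constants.
The Herbrand universe is {c0, c2, c4, c1, c3}, which is finite with 5 elements.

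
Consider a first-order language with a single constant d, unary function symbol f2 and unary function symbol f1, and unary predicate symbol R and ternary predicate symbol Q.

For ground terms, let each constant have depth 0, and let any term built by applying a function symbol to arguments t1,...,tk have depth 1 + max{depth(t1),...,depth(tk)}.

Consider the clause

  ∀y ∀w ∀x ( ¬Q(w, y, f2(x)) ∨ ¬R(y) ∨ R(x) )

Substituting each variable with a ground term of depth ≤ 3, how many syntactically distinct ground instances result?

3375

Ground terms of depth ≤ 3:
  Let N_k count ground terms of depth at most k. Each non-constant term of depth ≤ k is some function symbol applied to depth-≤(k−1) arguments, giving N_k = 1 + N_{k-1} + N_{k-1}.
  N_0 = 1
  N_1 = 1 + 1 + 1 = 3
  N_2 = 1 + 3 + 3 = 7
  N_3 = 1 + 7 + 7 = 15
So there are 15 ground terms available for substitution.
The clause has 3 distinct variables (y, w, x), each appearing in the body. In the free term algebra distinct substitutions yield syntactically distinct ground instances.
Number of ground instances = 15^3 = 3375.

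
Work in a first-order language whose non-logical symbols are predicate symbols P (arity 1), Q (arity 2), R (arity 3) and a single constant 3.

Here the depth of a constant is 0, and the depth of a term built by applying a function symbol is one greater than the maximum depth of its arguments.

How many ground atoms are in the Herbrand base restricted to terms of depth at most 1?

3

First count ground terms of depth ≤ 1.
With no function symbols every ground term is a constant, so there is exactly 1 ground term at every depth bound.
N_0 = 1
N_1 = 1
Explicitly: 3.
So |H| = 1.
A ground atom is a predicate applied to a tuple of terms from H, so the count is the sum over predicates of |H|^arity:
  P: 1;  Q: 1^2 = 1;  R: 1^3 = 1
Total ground atoms: 1 + 1 + 1 = 3.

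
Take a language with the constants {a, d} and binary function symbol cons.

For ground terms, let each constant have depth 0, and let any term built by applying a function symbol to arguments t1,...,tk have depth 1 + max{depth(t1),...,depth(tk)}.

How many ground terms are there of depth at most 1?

6

Write N_k for the number of ground terms of depth ≤ k. A term of depth ≤ k is either a constant or a function symbol applied to arguments of depth ≤ k−1, so N_k = 2 + N_{k-1}^2.
N_0 = 2
N_1 = 2 + 2^2 = 6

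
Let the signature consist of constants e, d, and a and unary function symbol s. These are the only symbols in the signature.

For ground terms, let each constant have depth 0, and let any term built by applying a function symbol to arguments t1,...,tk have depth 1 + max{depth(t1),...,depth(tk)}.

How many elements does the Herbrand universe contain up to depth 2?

If N_k denotes the number of depth-≤k ground terms, the 3 constants give N_0 = 3, and each function symbol of arity r contributes N_{k-1}^r new terms at level k: N_k = 3 + N_{k-1}.
N_0 = 3
N_1 = 3 + 3 = 6
N_2 = 3 + 6 = 9

9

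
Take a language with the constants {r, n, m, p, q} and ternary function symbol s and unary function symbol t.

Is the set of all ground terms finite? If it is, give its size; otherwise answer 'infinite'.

infinite

The signature has at least one function symbol (s, arity 3) and at least one constant (r).
Iterating s gives infinitely many distinct ground terms: r, s(r, r, r), s(s(r, r, r), s(r, r, r), s(r, r, r)), ...
So the Herbrand universe is infinite.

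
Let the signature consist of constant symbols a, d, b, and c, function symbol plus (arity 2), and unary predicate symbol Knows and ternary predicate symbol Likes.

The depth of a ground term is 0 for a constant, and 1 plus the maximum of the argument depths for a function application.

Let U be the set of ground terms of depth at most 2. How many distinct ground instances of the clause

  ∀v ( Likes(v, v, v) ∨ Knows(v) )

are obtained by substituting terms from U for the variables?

404

Ground terms of depth ≤ 2:
  Let N_k = |{terms of depth ≤ k}|. Then N_0 = 4 and N_k = 4 + N_{k-1}^2 for k ≥ 1 (one summand per function symbol, arity giving the exponent).
  N_0 = 4
  N_1 = 4 + 4^2 = 20
  N_2 = 4 + 20^2 = 404
So there are 404 ground terms available for substitution.
The clause has 1 distinct variable (v), which appears in the body. In the free term algebra distinct substitutions yield syntactically distinct ground instances.
Number of ground instances = 404.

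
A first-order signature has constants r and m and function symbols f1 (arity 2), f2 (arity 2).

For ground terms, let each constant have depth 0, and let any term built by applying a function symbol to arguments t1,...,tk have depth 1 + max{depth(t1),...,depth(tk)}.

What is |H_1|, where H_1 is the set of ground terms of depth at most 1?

10

If N_k denotes the number of depth-≤k ground terms, the 2 constants give N_0 = 2, and each function symbol of arity r contributes N_{k-1}^r new terms at level k: N_k = 2 + N_{k-1}^2 + N_{k-1}^2.
N_0 = 2
N_1 = 2 + 2^2 + 2^2 = 10
Explicitly: r, m, f1(r, r), f1(r, m), f1(m, r), f1(m, m), f2(r, r), f2(r, m), f2(m, r), f2(m, m).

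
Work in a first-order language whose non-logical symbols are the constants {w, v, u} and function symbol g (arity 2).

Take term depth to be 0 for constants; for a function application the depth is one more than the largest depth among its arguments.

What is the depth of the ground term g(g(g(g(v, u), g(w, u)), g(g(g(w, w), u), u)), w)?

5

depth(g(v, u)) = 1 + max(0, 0) = 1
depth(g(w, u)) = 1 + max(0, 0) = 1
depth(g(g(v, u), g(w, u))) = 1 + max(1, 1) = 2
depth(g(w, w)) = 1 + max(0, 0) = 1
depth(g(g(w, w), u)) = 1 + max(1, 0) = 2
depth(g(g(g(w, w), u), u)) = 1 + max(2, 0) = 3
depth(g(g(g(v, u), g(w, u)), g(g(g(w, w), u), u))) = 1 + max(2, 3) = 4
depth(g(g(g(g(v, u), g(w, u)), g(g(g(w, w), u), u)), w)) = 1 + max(4, 0) = 5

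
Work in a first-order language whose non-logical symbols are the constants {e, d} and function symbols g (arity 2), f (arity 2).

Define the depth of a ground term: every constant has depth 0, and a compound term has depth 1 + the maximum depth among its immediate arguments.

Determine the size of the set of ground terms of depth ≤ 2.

Count level by level. With function symbols g/2, f/2, the terms of depth ≤ k are the 2 constants together with each function applied to depth-≤(k−1) tuples, so N_k = 2 + N_{k-1}^2 + N_{k-1}^2.
N_0 = 2
N_1 = 2 + 2^2 + 2^2 = 10
N_2 = 2 + 10^2 + 10^2 = 202

202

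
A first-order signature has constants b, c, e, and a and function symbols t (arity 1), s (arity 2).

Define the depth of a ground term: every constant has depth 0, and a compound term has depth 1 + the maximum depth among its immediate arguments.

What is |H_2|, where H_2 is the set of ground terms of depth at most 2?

604

Let N_k count ground terms of depth at most k. Each non-constant term of depth ≤ k is some function symbol applied to depth-≤(k−1) arguments, giving N_k = 4 + N_{k-1} + N_{k-1}^2.
N_0 = 4
N_1 = 4 + 4 + 4^2 = 24
N_2 = 4 + 24 + 24^2 = 604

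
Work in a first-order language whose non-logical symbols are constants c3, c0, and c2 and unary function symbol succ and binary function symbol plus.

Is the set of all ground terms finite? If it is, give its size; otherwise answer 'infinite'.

The signature has at least one function symbol (succ, arity 1) and at least one constant (c3).
Iterating succ gives infinitely many distinct ground terms: c3, succ(c3), succ(succ(c3)), ...
So the Herbrand universe is infinite.

infinite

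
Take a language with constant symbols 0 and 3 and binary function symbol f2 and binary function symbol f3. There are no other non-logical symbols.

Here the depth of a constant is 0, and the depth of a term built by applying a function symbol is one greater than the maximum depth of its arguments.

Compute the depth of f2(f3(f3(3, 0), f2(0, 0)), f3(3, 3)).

depth(f3(3, 0)) = 1 + max(0, 0) = 1
depth(f2(0, 0)) = 1 + max(0, 0) = 1
depth(f3(f3(3, 0), f2(0, 0))) = 1 + max(1, 1) = 2
depth(f3(3, 3)) = 1 + max(0, 0) = 1
depth(f2(f3(f3(3, 0), f2(0, 0)), f3(3, 3))) = 1 + max(2, 1) = 3

3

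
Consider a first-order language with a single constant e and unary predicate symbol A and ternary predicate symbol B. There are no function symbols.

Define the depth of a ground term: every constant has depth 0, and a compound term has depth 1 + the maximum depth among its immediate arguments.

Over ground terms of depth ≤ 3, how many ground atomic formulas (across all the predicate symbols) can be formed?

First count ground terms of depth ≤ 3.
With no function symbols every ground term is a constant, so there is exactly 1 ground term at every depth bound.
N_0 = 1
N_1 = 1
N_2 = 1
N_3 = 1
Explicitly: e.
So |H| = 1.
Ground atoms are formed by filling each argument slot of a predicate with a term from H, so an r-ary predicate gives |H|^r atoms:
  A: 1;  B: 1^3 = 1
Total ground atoms: 1 + 1 = 2.

2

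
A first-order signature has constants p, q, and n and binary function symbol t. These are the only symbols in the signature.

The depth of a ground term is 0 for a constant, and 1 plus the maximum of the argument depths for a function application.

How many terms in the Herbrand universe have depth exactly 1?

If N_k denotes the number of depth-≤k ground terms, the 3 constants give N_0 = 3, and each function symbol of arity r contributes N_{k-1}^r new terms at level k: N_k = 3 + N_{k-1}^2.
N_0 = 3
N_1 = 3 + 3^2 = 12
Terms of depth exactly 1: N_1 − N_0 = 12 − 3 = 9.

9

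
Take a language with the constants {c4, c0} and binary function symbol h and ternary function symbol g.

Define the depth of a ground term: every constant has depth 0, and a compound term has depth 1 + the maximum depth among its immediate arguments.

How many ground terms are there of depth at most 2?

Count level by level. With function symbols h/2, g/3, the terms of depth ≤ k are the 2 constants together with each function applied to depth-≤(k−1) tuples, so N_k = 2 + N_{k-1}^2 + N_{k-1}^3.
N_0 = 2
N_1 = 2 + 2^2 + 2^3 = 14
N_2 = 2 + 14^2 + 14^3 = 2942

2942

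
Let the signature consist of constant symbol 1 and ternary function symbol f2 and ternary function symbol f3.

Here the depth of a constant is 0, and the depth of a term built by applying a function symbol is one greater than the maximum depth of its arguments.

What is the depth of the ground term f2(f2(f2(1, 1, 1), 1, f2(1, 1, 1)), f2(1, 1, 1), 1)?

3

depth(f2(1, 1, 1)) = 1 + max(0, 0, 0) = 1
depth(f2(f2(1, 1, 1), 1, f2(1, 1, 1))) = 1 + max(1, 0, 1) = 2
depth(f2(f2(f2(1, 1, 1), 1, f2(1, 1, 1)), f2(1, 1, 1), 1)) = 1 + max(2, 1, 0) = 3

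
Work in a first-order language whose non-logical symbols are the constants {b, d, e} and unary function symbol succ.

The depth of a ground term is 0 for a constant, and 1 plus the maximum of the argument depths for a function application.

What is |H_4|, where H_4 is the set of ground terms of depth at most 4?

If N_k denotes the number of depth-≤k ground terms, the 3 constants give N_0 = 3, and each function symbol of arity r contributes N_{k-1}^r new terms at level k: N_k = 3 + N_{k-1}.
N_0 = 3
N_1 = 3 + 3 = 6
N_2 = 3 + 6 = 9
N_3 = 3 + 9 = 12
N_4 = 3 + 12 = 15

15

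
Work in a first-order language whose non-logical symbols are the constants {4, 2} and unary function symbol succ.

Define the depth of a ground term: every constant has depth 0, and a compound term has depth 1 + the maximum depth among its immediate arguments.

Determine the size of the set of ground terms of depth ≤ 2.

Write N_k for the number of ground terms of depth ≤ k. A term of depth ≤ k is either a constant or a function symbol applied to arguments of depth ≤ k−1, so N_k = 2 + N_{k-1}.
N_0 = 2
N_1 = 2 + 2 = 4
N_2 = 2 + 4 = 6
Explicitly: 4, 2, succ(4), succ(2), succ(succ(4)), succ(succ(2)).

6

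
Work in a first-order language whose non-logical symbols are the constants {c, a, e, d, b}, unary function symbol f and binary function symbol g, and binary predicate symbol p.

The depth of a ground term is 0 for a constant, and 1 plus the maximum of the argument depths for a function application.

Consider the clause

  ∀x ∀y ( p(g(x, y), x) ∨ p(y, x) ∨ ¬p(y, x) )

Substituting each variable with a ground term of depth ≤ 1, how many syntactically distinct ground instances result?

1225

Ground terms of depth ≤ 1:
  Let N_k count ground terms of depth at most k. Each non-constant term of depth ≤ k is some function symbol applied to depth-≤(k−1) arguments, giving N_k = 5 + N_{k-1} + N_{k-1}^2.
  N_0 = 5
  N_1 = 5 + 5 + 5^2 = 35
So there are 35 ground terms available for substitution.
The clause has 2 distinct variables (x, y), each appearing in the body. In the free term algebra distinct substitutions yield syntactically distinct ground instances.
Number of ground instances = 35^2 = 1225.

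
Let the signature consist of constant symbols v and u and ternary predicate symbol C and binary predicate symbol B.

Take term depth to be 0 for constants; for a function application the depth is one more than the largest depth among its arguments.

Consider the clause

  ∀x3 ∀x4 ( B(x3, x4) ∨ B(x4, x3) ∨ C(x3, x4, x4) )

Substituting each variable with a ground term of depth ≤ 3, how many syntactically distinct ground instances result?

Ground terms of depth ≤ 3:
  With no function symbols every ground term is a constant, so there are exactly 2 ground terms at every depth bound.
  N_0 = 2
  N_1 = 2
  N_2 = 2
  N_3 = 2
  Explicitly: v, u.
So there are 2 ground terms available for substitution.
There are 2 variables to instantiate (x3, x4), each occurring in at least one literal, so different choices give different ground instances.
Number of ground instances = 2^2 = 4.

4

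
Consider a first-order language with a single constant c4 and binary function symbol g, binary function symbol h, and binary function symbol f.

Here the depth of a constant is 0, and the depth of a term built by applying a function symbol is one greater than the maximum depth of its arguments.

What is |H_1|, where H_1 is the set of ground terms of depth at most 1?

Let N_k count ground terms of depth at most k. Each non-constant term of depth ≤ k is some function symbol applied to depth-≤(k−1) arguments, giving N_k = 1 + N_{k-1}^2 + N_{k-1}^2 + N_{k-1}^2.
N_0 = 1
N_1 = 1 + 1^2 + 1^2 + 1^2 = 4
Explicitly: c4, g(c4, c4), h(c4, c4), f(c4, c4).

4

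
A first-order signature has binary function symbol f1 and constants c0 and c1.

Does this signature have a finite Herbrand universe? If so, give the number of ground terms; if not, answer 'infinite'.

The signature has at least one function symbol (f1, arity 2) and at least one constant (c0).
Iterating f1 gives infinitely many distinct ground terms: c0, f1(c0, c0), f1(f1(c0, c0), f1(c0, c0)), ...
So the Herbrand universe is infinite.

infinite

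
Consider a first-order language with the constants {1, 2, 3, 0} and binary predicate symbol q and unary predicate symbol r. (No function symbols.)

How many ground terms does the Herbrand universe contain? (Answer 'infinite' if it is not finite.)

4

There are no function symbols, so every ground term is one of the 4 constants.
The Herbrand universe is {1, 2, 3, 0}, which is finite with 4 elements.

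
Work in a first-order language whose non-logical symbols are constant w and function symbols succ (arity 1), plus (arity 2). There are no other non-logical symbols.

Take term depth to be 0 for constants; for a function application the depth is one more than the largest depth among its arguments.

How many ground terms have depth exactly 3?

170

Let N_k count ground terms of depth at most k. Each non-constant term of depth ≤ k is some function symbol applied to depth-≤(k−1) arguments, giving N_k = 1 + N_{k-1} + N_{k-1}^2.
N_0 = 1
N_1 = 1 + 1 + 1^2 = 3
N_2 = 1 + 3 + 3^2 = 13
N_3 = 1 + 13 + 13^2 = 183
Terms of depth exactly 3: N_3 − N_2 = 183 − 13 = 170.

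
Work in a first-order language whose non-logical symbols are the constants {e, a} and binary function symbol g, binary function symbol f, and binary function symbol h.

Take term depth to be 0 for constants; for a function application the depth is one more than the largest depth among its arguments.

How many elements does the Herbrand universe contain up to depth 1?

Let N_k count ground terms of depth at most k. Each non-constant term of depth ≤ k is some function symbol applied to depth-≤(k−1) arguments, giving N_k = 2 + N_{k-1}^2 + N_{k-1}^2 + N_{k-1}^2.
N_0 = 2
N_1 = 2 + 2^2 + 2^2 + 2^2 = 14

14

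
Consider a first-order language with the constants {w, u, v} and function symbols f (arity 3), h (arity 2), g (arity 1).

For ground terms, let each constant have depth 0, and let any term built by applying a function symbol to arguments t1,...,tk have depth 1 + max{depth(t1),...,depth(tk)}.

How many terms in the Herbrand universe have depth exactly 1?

39

If N_k denotes the number of depth-≤k ground terms, the 3 constants give N_0 = 3, and each function symbol of arity r contributes N_{k-1}^r new terms at level k: N_k = 3 + N_{k-1}^3 + N_{k-1}^2 + N_{k-1}.
N_0 = 3
N_1 = 3 + 3^3 + 3^2 + 3 = 42
Terms of depth exactly 1: N_1 − N_0 = 42 − 3 = 39.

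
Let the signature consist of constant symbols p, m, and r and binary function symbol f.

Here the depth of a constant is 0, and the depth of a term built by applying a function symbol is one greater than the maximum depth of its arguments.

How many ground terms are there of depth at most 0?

Count level by level. With function symbols f/2, the terms of depth ≤ k are the 3 constants together with each function applied to depth-≤(k−1) tuples, so N_k = 3 + N_{k-1}^2.
N_0 = 3
Explicitly: p, m, r.

3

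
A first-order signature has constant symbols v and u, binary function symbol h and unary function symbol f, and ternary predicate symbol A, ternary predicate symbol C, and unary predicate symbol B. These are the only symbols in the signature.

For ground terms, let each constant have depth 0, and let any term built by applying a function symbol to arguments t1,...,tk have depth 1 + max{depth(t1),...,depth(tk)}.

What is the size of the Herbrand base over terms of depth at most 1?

First count ground terms of depth ≤ 1.
Count level by level. With function symbols h/2, f/1, the terms of depth ≤ k are the 2 constants together with each function applied to depth-≤(k−1) tuples, so N_k = 2 + N_{k-1}^2 + N_{k-1}.
N_0 = 2
N_1 = 2 + 2^2 + 2 = 8
Explicitly: v, u, h(v, v), h(v, u), h(u, v), h(u, u), f(v), f(u).
So |H| = 8.
For each predicate symbol, the number of ground atoms is |H| raised to its arity; summing:
  A: 8^3 = 512;  C: 8^3 = 512;  B: 8
Total ground atoms: 512 + 512 + 8 = 1032.

1032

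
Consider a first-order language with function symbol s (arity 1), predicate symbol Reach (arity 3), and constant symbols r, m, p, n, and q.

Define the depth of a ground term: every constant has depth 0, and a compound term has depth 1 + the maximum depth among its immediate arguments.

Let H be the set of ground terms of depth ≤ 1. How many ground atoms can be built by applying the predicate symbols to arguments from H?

First count ground terms of depth ≤ 1.
Count level by level. With function symbols s/1, the terms of depth ≤ k are the 5 constants together with each function applied to depth-≤(k−1) tuples, so N_k = 5 + N_{k-1}.
N_0 = 5
N_1 = 5 + 5 = 10
Explicitly: r, m, p, n, q, s(r), s(m), s(p), s(n), s(q).
So |H| = 10.
Each predicate of arity r yields |H|^r ground atoms (one per choice of an r-tuple from H):
  Reach: 10^3 = 1000
Total ground atoms: 1000.

1000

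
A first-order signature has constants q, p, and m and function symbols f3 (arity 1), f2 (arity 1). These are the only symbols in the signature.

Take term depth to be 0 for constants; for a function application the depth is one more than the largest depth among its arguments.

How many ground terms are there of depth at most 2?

21

Write N_k for the number of ground terms of depth ≤ k. A term of depth ≤ k is either a constant or a function symbol applied to arguments of depth ≤ k−1, so N_k = 3 + N_{k-1} + N_{k-1}.
N_0 = 3
N_1 = 3 + 3 + 3 = 9
N_2 = 3 + 9 + 9 = 21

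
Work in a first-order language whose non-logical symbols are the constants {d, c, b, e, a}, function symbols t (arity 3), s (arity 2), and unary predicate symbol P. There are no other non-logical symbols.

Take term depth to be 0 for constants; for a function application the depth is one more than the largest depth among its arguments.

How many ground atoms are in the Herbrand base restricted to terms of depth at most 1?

First count ground terms of depth ≤ 1.
Let N_k = |{terms of depth ≤ k}|. Then N_0 = 5 and N_k = 5 + N_{k-1}^3 + N_{k-1}^2 for k ≥ 1 (one summand per function symbol, arity giving the exponent).
N_0 = 5
N_1 = 5 + 5^3 + 5^2 = 155
So |H| = 155.
A ground atom is a predicate applied to a tuple of terms from H, so the count is the sum over predicates of |H|^arity:
  P: 155
Total ground atoms: 155.

155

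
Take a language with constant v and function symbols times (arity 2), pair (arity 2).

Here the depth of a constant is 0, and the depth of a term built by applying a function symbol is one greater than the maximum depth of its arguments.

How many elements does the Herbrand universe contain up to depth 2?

19

Count level by level. With function symbols times/2, pair/2, the terms of depth ≤ k are the 1 constant together with each function applied to depth-≤(k−1) tuples, so N_k = 1 + N_{k-1}^2 + N_{k-1}^2.
N_0 = 1
N_1 = 1 + 1^2 + 1^2 = 3
N_2 = 1 + 3^2 + 3^2 = 19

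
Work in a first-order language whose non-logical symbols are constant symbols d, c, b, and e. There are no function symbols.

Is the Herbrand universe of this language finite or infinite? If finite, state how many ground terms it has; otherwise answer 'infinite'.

4

There are no function symbols, so every ground term is one of the 4 constants.
The Herbrand universe is {d, c, b, e}, which is finite with 4 elements.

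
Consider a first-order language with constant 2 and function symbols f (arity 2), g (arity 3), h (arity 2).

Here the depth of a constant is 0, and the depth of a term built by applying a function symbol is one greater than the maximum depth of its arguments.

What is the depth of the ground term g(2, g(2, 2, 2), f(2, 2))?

2

depth(g(2, 2, 2)) = 1 + max(0, 0, 0) = 1
depth(f(2, 2)) = 1 + max(0, 0) = 1
depth(g(2, g(2, 2, 2), f(2, 2))) = 1 + max(0, 1, 1) = 2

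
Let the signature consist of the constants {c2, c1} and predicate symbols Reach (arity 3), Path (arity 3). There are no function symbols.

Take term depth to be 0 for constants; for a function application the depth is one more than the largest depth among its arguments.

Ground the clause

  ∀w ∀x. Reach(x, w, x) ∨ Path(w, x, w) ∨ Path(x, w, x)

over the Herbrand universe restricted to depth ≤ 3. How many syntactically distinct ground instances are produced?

Ground terms of depth ≤ 3:
  With no function symbols every ground term is a constant, so there are exactly 2 ground terms at every depth bound.
  N_0 = 2
  N_1 = 2
  N_2 = 2
  N_3 = 2
  Explicitly: c2, c1.
So there are 2 ground terms available for substitution.
The body mentions every one of the 2 quantified variables; since ground terms form a free algebra, no two substitutions collapse to the same formula.
Number of ground instances = 2^2 = 4.

4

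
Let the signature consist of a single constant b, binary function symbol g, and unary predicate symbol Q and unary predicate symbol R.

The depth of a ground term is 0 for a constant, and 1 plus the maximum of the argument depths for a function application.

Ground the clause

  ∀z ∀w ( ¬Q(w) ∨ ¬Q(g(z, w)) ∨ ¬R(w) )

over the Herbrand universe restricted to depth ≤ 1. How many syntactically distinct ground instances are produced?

Ground terms of depth ≤ 1:
  Let N_k count ground terms of depth at most k. Each non-constant term of depth ≤ k is some function symbol applied to depth-≤(k−1) arguments, giving N_k = 1 + N_{k-1}^2.
  N_0 = 1
  N_1 = 1 + 1^2 = 2
So there are 2 ground terms available for substitution.
Each of z, w ranges independently over the available ground terms, and distinct assignments produce distinct instances.
Number of ground instances = 2^2 = 4.

4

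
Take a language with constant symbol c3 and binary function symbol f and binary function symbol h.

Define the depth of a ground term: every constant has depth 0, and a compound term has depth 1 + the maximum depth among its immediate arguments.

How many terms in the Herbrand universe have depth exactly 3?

Let N_k = |{terms of depth ≤ k}|. Then N_0 = 1 and N_k = 1 + N_{k-1}^2 + N_{k-1}^2 for k ≥ 1 (one summand per function symbol, arity giving the exponent).
N_0 = 1
N_1 = 1 + 1^2 + 1^2 = 3
N_2 = 1 + 3^2 + 3^2 = 19
N_3 = 1 + 19^2 + 19^2 = 723
Terms of depth exactly 3: N_3 − N_2 = 723 − 19 = 704.

704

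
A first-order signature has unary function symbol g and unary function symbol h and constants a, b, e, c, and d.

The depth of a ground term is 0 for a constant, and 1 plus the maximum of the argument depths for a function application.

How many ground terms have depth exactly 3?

Write N_k for the number of ground terms of depth ≤ k. A term of depth ≤ k is either a constant or a function symbol applied to arguments of depth ≤ k−1, so N_k = 5 + N_{k-1} + N_{k-1}.
N_0 = 5
N_1 = 5 + 5 + 5 = 15
N_2 = 5 + 15 + 15 = 35
N_3 = 5 + 35 + 35 = 75
Terms of depth exactly 3: N_3 − N_2 = 75 − 35 = 40.

40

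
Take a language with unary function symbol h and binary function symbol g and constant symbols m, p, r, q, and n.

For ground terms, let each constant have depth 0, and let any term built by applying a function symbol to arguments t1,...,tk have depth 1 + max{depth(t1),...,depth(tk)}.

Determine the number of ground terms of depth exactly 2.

Write N_k for the number of ground terms of depth ≤ k. A term of depth ≤ k is either a constant or a function symbol applied to arguments of depth ≤ k−1, so N_k = 5 + N_{k-1} + N_{k-1}^2.
N_0 = 5
N_1 = 5 + 5 + 5^2 = 35
N_2 = 5 + 35 + 35^2 = 1265
Terms of depth exactly 2: N_2 − N_1 = 1265 − 35 = 1230.

1230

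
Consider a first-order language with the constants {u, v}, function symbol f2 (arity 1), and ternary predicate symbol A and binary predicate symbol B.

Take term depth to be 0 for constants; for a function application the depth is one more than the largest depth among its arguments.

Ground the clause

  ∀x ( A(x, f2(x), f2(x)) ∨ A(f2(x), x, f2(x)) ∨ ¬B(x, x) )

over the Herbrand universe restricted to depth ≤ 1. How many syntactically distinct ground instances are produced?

Ground terms of depth ≤ 1:
  Let N_k count ground terms of depth at most k. Each non-constant term of depth ≤ k is some function symbol applied to depth-≤(k−1) arguments, giving N_k = 2 + N_{k-1}.
  N_0 = 2
  N_1 = 2 + 2 = 4
  Explicitly: u, v, f2(u), f2(v).
So there are 4 ground terms available for substitution.
There is 1 variable to instantiate (x),  occurring in at least one literal, so different choices give different ground instances.
Number of ground instances = 4.

4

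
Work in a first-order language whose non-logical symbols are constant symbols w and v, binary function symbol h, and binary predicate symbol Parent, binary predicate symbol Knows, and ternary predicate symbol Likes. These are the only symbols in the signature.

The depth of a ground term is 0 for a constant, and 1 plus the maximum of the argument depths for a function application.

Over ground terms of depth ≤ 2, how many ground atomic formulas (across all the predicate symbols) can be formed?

First count ground terms of depth ≤ 2.
Let N_k count ground terms of depth at most k. Each non-constant term of depth ≤ k is some function symbol applied to depth-≤(k−1) arguments, giving N_k = 2 + N_{k-1}^2.
N_0 = 2
N_1 = 2 + 2^2 = 6
N_2 = 2 + 6^2 = 38
So |H| = 38.
Ground atoms are formed by filling each argument slot of a predicate with a term from H, so an r-ary predicate gives |H|^r atoms:
  Parent: 38^2 = 1444;  Knows: 38^2 = 1444;  Likes: 38^3 = 54872
Total ground atoms: 1444 + 1444 + 54872 = 57760.

57760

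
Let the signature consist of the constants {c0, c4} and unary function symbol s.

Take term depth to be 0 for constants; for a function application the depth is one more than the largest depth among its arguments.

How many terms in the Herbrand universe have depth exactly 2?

Count level by level. With function symbols s/1, the terms of depth ≤ k are the 2 constants together with each function applied to depth-≤(k−1) tuples, so N_k = 2 + N_{k-1}.
N_0 = 2
N_1 = 2 + 2 = 4
N_2 = 2 + 4 = 6
Terms of depth exactly 2: N_2 − N_1 = 6 − 4 = 2.

2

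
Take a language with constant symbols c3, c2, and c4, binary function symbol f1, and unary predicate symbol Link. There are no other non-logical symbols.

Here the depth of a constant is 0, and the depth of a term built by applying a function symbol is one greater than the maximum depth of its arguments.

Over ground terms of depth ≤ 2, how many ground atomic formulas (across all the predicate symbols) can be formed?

First count ground terms of depth ≤ 2.
Let N_k = |{terms of depth ≤ k}|. Then N_0 = 3 and N_k = 3 + N_{k-1}^2 for k ≥ 1 (one summand per function symbol, arity giving the exponent).
N_0 = 3
N_1 = 3 + 3^2 = 12
N_2 = 3 + 12^2 = 147
So |H| = 147.
Ground atoms are formed by filling each argument slot of a predicate with a term from H, so an r-ary predicate gives |H|^r atoms:
  Link: 147
Total ground atoms: 147.

147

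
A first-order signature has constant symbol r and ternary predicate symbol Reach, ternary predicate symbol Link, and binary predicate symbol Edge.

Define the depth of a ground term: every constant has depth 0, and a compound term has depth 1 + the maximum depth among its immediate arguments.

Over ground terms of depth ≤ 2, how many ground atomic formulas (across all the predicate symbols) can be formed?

3

First count ground terms of depth ≤ 2.
With no function symbols every ground term is a constant, so there is exactly 1 ground term at every depth bound.
N_0 = 1
N_1 = 1
N_2 = 1
Explicitly: r.
So |H| = 1.
A ground atom is a predicate applied to a tuple of terms from H, so the count is the sum over predicates of |H|^arity:
  Reach: 1^3 = 1;  Link: 1^3 = 1;  Edge: 1^2 = 1
Total ground atoms: 1 + 1 + 1 = 3.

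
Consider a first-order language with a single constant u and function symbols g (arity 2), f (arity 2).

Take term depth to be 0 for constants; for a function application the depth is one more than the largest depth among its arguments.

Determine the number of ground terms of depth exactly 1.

2

If N_k denotes the number of depth-≤k ground terms, the 1 constant gives N_0 = 1, and each function symbol of arity r contributes N_{k-1}^r new terms at level k: N_k = 1 + N_{k-1}^2 + N_{k-1}^2.
N_0 = 1
N_1 = 1 + 1^2 + 1^2 = 3
Terms of depth exactly 1: N_1 − N_0 = 3 − 1 = 2.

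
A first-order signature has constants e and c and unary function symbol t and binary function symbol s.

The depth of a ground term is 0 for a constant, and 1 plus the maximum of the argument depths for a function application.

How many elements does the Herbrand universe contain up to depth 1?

Let N_k count ground terms of depth at most k. Each non-constant term of depth ≤ k is some function symbol applied to depth-≤(k−1) arguments, giving N_k = 2 + N_{k-1} + N_{k-1}^2.
N_0 = 2
N_1 = 2 + 2 + 2^2 = 8

8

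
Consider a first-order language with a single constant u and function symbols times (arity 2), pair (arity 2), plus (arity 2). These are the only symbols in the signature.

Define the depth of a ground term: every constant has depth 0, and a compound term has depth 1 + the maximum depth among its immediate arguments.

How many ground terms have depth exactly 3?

7155

Count level by level. With function symbols times/2, pair/2, plus/2, the terms of depth ≤ k are the 1 constant together with each function applied to depth-≤(k−1) tuples, so N_k = 1 + N_{k-1}^2 + N_{k-1}^2 + N_{k-1}^2.
N_0 = 1
N_1 = 1 + 1^2 + 1^2 + 1^2 = 4
N_2 = 1 + 4^2 + 4^2 + 4^2 = 49
N_3 = 1 + 49^2 + 49^2 + 49^2 = 7204
Terms of depth exactly 3: N_3 − N_2 = 7204 − 49 = 7155.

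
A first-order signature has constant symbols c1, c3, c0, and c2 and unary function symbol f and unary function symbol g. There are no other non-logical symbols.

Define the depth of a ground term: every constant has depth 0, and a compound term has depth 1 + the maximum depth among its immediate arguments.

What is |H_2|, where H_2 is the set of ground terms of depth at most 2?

28

Write N_k for the number of ground terms of depth ≤ k. A term of depth ≤ k is either a constant or a function symbol applied to arguments of depth ≤ k−1, so N_k = 4 + N_{k-1} + N_{k-1}.
N_0 = 4
N_1 = 4 + 4 + 4 = 12
N_2 = 4 + 12 + 12 = 28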